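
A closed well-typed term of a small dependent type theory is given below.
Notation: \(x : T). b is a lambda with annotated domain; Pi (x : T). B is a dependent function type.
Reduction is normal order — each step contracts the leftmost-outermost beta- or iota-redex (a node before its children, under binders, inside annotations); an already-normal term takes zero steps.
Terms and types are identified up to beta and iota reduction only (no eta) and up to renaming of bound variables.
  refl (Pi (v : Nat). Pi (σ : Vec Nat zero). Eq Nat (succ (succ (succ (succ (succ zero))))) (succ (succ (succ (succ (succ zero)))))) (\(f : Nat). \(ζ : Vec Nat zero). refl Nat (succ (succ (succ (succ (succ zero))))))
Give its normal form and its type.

normal form:
  refl (Pi (v : Nat). Pi (σ : Vec Nat zero). Eq Nat (succ (succ (succ (succ (succ zero))))) (succ (succ (succ (succ (succ zero)))))) (\(f : Nat). \(ζ : Vec Nat zero). refl Nat (succ (succ (succ (succ (succ zero))))))
type:
  Eq (Pi (v : Nat). Pi (σ : Vec Nat zero). Eq Nat (succ (succ (succ (succ (succ zero))))) (succ (succ (succ (succ (succ zero)))))) (\(f : Nat). \(ζ : Vec Nat zero). refl Nat (succ (succ (succ (succ (succ zero)))))) (\(j : Nat). \(o : Vec Nat zero). refl Nat (succ (succ (succ (succ (succ zero))))))
observation: the term is already in normal form.


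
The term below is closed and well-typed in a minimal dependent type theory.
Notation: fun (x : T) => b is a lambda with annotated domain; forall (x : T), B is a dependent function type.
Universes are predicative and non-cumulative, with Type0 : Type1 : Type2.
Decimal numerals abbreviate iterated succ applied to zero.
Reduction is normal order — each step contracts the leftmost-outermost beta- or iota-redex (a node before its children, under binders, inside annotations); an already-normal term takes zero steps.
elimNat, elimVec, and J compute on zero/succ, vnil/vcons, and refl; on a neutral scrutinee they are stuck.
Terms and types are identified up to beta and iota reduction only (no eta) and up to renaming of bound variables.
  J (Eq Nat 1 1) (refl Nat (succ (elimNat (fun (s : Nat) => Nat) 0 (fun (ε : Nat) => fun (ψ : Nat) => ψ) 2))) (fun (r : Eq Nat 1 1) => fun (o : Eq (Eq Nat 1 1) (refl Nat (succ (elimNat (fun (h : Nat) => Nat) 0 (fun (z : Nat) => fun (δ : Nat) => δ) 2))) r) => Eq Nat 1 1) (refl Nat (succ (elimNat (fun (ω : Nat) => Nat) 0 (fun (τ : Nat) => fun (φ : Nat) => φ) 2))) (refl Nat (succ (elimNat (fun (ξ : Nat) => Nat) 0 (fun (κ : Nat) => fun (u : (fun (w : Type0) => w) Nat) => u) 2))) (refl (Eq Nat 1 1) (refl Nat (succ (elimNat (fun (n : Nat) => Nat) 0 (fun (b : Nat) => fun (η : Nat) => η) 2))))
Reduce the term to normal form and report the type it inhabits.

resulting normal form:
  refl Nat 1
the term's type:
  Eq Nat 1 1
observation: the first redex contracted is a J iota-redex; the normal form is reached in 8 normal-order steps.


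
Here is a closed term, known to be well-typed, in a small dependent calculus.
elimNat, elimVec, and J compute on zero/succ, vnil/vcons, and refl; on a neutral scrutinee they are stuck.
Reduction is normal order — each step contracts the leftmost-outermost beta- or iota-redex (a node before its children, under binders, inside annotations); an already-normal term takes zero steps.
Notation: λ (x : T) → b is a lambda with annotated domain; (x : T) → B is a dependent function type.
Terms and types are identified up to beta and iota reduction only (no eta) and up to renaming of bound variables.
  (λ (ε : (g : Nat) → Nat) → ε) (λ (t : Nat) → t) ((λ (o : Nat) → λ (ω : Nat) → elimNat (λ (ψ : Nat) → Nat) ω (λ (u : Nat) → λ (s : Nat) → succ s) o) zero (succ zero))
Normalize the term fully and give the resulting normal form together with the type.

resulting normal form:
  succ zero
inferred type:
  Nat


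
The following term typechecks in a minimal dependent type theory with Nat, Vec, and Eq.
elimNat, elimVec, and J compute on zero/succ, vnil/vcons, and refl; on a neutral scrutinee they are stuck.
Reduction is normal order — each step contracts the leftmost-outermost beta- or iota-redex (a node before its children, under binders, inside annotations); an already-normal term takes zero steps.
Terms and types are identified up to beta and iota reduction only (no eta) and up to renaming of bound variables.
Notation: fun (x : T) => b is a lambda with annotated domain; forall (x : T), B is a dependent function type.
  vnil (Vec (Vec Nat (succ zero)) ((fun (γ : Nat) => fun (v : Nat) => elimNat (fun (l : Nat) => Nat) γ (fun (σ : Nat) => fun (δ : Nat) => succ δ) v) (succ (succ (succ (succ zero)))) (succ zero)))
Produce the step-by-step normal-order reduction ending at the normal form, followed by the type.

reduction (normal order):
  vnil (Vec (Vec Nat (succ zero)) ((fun (γ : Nat) => fun (v : Nat) => elimNat (fun (l : Nat) => Nat) γ (fun (σ : Nat) => fun (δ : Nat) => succ δ) v) (succ (succ (succ (succ zero)))) (succ zero)))
  ~> vnil (Vec (Vec Nat (succ zero)) ((fun (γ : Nat) => elimNat (fun (v : Nat) => Nat) (succ (succ (succ (succ zero)))) (fun (l : Nat) => fun (σ : Nat) => succ σ) γ) (succ zero)))
  ~> vnil (Vec (Vec Nat (succ zero)) (elimNat (fun (γ : Nat) => Nat) (succ (succ (succ (succ zero)))) (fun (v : Nat) => fun (l : Nat) => succ l) (succ zero)))
  ~> vnil (Vec (Vec Nat (succ zero)) ((fun (γ : Nat) => fun (v : Nat) => succ v) zero (elimNat (fun (l : Nat) => Nat) (succ (succ (succ (succ zero)))) (fun (σ : Nat) => fun (δ : Nat) => succ δ) zero)))
  ~> vnil (Vec (Vec Nat (succ zero)) ((fun (γ : Nat) => succ γ) (elimNat (fun (v : Nat) => Nat) (succ (succ (succ (succ zero)))) (fun (l : Nat) => fun (σ : Nat) => succ σ) zero)))
  ~> vnil (Vec (Vec Nat (succ zero)) (succ (elimNat (fun (γ : Nat) => Nat) (succ (succ (succ (succ zero)))) (fun (v : Nat) => fun (l : Nat) => succ l) zero)))
  ~> vnil (Vec (Vec Nat (succ zero)) (succ (succ (succ (succ (succ zero))))))
type:
  Vec (Vec (Vec Nat (succ zero)) (succ (succ (succ (succ (succ zero)))))) zero


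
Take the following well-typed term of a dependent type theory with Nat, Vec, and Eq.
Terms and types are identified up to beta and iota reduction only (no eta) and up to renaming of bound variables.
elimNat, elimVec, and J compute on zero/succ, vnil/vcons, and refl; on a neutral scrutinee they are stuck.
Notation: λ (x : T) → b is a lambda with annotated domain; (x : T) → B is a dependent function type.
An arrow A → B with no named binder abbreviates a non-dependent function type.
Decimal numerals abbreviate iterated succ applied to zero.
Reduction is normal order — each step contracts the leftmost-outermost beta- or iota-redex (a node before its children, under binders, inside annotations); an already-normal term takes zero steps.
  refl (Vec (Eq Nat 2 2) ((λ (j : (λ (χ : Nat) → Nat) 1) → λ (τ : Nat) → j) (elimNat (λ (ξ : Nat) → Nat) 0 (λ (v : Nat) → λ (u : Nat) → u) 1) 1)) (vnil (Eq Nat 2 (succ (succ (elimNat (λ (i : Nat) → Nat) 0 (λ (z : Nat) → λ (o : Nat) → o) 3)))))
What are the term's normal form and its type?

normal form:
  refl (Vec (Eq Nat 2 2) 0) (vnil (Eq Nat 2 2))
type:
  Eq (Vec (Eq Nat 2 2) 0) (vnil (Eq Nat 2 2)) (vnil (Eq Nat 2 2))
observation: the term reaches its normal form after 16 normal-order steps.


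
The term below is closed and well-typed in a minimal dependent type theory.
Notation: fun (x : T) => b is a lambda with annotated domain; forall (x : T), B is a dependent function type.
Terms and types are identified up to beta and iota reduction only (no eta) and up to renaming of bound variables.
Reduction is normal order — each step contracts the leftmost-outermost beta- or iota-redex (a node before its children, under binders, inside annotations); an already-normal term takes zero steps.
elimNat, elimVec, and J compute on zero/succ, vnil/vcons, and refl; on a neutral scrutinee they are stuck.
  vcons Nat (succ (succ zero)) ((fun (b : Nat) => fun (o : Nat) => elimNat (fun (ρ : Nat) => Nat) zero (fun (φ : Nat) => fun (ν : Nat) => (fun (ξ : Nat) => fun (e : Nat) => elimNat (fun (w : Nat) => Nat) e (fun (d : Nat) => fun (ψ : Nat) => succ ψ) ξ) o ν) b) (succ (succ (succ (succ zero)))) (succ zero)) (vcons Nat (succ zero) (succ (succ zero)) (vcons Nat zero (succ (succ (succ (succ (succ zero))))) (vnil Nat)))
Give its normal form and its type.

normal form:
  vcons Nat (succ (succ zero)) (succ (succ (succ (succ zero)))) (vcons Nat (succ zero) (succ (succ zero)) (vcons Nat zero (succ (succ (succ (succ (succ zero))))) (vnil Nat)))
the term's type:
  Vec Nat (succ (succ (succ zero)))
observation: reduction starts at a beta-redex, and 39 normal-order steps reach the normal form.


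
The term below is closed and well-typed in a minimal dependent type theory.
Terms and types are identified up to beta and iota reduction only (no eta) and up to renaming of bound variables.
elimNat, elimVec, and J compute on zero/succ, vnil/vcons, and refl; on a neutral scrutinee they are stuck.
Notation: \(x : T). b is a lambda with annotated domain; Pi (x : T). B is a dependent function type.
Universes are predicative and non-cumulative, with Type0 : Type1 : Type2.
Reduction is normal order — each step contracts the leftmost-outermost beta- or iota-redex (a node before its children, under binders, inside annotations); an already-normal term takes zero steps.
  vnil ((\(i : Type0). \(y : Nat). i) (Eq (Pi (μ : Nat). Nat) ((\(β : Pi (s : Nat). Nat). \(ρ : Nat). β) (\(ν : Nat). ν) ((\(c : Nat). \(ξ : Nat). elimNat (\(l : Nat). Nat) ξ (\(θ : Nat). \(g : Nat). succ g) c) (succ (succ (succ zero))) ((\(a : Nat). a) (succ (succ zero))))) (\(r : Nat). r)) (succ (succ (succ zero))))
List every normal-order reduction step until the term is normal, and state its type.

reduction (normal order):
  vnil ((\(i : Type0). \(y : Nat). i) (Eq (Pi (μ : Nat). Nat) ((\(β : Pi (s : Nat). Nat). \(ρ : Nat). β) (\(ν : Nat). ν) ((\(c : Nat). \(ξ : Nat). elimNat (\(l : Nat). Nat) ξ (\(θ : Nat). \(g : Nat). succ g) c) (succ (succ (succ zero))) ((\(a : Nat). a) (succ (succ zero))))) (\(r : Nat). r)) (succ (succ (succ zero))))
  ~> vnil ((\(i : Nat). Eq (Pi (y : Nat). Nat) ((\(μ : Pi (β : Nat). Nat). \(s : Nat). μ) (\(ρ : Nat). ρ) ((\(ν : Nat). \(c : Nat). elimNat (\(ξ : Nat). Nat) c (\(l : Nat). \(θ : Nat). succ θ) ν) (succ (succ (succ zero))) ((\(g : Nat). g) (succ (succ zero))))) (\(a : Nat). a)) (succ (succ (succ zero))))
  ~> vnil (Eq (Pi (i : Nat). Nat) ((\(y : Pi (μ : Nat). Nat). \(β : Nat). y) (\(s : Nat). s) ((\(ρ : Nat). \(ν : Nat). elimNat (\(c : Nat). Nat) ν (\(ξ : Nat). \(l : Nat). succ l) ρ) (succ (succ (succ zero))) ((\(θ : Nat). θ) (succ (succ zero))))) (\(g : Nat). g))
  ~> vnil (Eq (Pi (i : Nat). Nat) ((\(y : Nat). \(μ : Nat). μ) ((\(β : Nat). \(s : Nat). elimNat (\(ρ : Nat). Nat) s (\(ν : Nat). \(c : Nat). succ c) β) (succ (succ (succ zero))) ((\(ξ : Nat). ξ) (succ (succ zero))))) (\(l : Nat). l))
  ~> vnil (Eq (Pi (i : Nat). Nat) (\(y : Nat). y) (\(μ : Nat). μ))
inferred type:
  Vec (Eq (Pi (i : Nat). Nat) (\(y : Nat). y) (\(μ : Nat). μ)) zero


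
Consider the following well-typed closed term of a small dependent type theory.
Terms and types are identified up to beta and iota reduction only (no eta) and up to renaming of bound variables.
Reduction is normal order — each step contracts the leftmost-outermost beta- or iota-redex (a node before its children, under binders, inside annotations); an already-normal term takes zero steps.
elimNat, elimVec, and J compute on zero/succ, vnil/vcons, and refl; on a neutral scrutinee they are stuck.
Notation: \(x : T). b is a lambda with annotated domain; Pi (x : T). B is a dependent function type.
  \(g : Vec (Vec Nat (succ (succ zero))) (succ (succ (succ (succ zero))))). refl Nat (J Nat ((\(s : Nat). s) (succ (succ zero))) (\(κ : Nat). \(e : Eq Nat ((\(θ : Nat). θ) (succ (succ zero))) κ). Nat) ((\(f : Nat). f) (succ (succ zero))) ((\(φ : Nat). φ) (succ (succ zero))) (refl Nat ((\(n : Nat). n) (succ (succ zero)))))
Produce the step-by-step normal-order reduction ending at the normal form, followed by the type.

normal-order reduction sequence:
  \(g : Vec (Vec Nat (succ (succ zero))) (succ (succ (succ (succ zero))))). refl Nat (J Nat ((\(s : Nat). s) (succ (succ zero))) (\(κ : Nat). \(e : Eq Nat ((\(θ : Nat). θ) (succ (succ zero))) κ). Nat) ((\(f : Nat). f) (succ (succ zero))) ((\(φ : Nat). φ) (succ (succ zero))) (refl Nat ((\(n : Nat). n) (succ (succ zero)))))
  ~> \(g : Vec (Vec Nat (succ (succ zero))) (succ (succ (succ (succ zero))))). refl Nat ((\(s : Nat). s) (succ (succ zero)))
  ~> \(g : Vec (Vec Nat (succ (succ zero))) (succ (succ (succ (succ zero))))). refl Nat (succ (succ zero))
inferred type:
  Pi (g : Vec (Vec Nat (succ (succ zero))) (succ (succ (succ (succ zero))))). Eq Nat (succ (succ zero)) (succ (succ zero))


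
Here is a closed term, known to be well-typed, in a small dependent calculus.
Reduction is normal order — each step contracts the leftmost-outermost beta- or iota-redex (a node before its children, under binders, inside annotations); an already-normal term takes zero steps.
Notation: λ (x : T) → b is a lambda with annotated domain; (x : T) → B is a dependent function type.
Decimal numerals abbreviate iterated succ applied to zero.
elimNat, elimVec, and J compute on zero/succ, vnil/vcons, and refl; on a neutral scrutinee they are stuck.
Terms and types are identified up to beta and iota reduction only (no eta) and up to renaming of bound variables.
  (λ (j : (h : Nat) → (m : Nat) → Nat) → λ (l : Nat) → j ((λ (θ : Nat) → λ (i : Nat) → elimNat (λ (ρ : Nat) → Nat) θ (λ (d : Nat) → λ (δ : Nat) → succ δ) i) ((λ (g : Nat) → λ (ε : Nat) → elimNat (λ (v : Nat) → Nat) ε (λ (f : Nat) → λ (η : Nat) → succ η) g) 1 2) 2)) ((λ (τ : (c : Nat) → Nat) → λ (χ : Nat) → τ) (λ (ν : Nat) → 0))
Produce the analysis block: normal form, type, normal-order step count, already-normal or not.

reduced normal form:
  λ (j : Nat) → λ (h : Nat) → 0
inferred type:
  (j : Nat) → (h : Nat) → Nat
normal-order step count: 3
term was already normal: no
first redex: a beta-redex


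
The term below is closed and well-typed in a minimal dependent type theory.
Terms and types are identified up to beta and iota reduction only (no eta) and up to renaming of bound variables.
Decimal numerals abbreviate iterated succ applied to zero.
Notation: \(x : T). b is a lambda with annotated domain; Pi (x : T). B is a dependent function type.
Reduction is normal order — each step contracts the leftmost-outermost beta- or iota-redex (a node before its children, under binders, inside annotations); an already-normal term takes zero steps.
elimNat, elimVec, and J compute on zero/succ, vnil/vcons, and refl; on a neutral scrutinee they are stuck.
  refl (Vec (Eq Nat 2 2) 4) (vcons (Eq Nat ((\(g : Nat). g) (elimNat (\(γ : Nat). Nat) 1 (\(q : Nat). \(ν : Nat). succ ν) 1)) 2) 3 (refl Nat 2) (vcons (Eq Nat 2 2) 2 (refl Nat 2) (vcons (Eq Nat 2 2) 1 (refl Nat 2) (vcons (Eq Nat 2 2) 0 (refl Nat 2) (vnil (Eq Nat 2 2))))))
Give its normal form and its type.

normal form:
  refl (Vec (Eq Nat 2 2) 4) (vcons (Eq Nat 2 2) 3 (refl Nat 2) (vcons (Eq Nat 2 2) 2 (refl Nat 2) (vcons (Eq Nat 2 2) 1 (refl Nat 2) (vcons (Eq Nat 2 2) 0 (refl Nat 2) (vnil (Eq Nat 2 2))))))
the term's type:
  Eq (Vec (Eq Nat 2 2) 4) (vcons (Eq Nat 2 2) 3 (refl Nat 2) (vcons (Eq Nat 2 2) 2 (refl Nat 2) (vcons (Eq Nat 2 2) 1 (refl Nat 2) (vcons (Eq Nat 2 2) 0 (refl Nat 2) (vnil (Eq Nat 2 2)))))) (vcons (Eq Nat 2 2) 3 (refl Nat 2) (vcons (Eq Nat 2 2) 2 (refl Nat 2) (vcons (Eq Nat 2 2) 1 (refl Nat 2) (vcons (Eq Nat 2 2) 0 (refl Nat 2) (vnil (Eq Nat 2 2))))))
observation: the first redex contracted is a beta-redex; the normal form is reached in 5 normal-order steps.


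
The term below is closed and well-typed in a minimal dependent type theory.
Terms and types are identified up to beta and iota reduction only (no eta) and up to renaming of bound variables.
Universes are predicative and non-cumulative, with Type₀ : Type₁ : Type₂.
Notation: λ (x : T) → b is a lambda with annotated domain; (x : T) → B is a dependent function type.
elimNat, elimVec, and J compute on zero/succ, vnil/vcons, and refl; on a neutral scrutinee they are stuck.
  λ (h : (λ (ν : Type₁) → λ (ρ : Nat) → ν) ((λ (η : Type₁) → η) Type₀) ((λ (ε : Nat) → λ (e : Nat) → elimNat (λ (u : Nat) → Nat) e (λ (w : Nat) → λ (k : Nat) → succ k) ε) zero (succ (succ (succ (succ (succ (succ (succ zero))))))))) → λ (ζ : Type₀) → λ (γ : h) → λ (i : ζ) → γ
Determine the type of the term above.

type:
  (h : Type₀) → (ν : Type₀) → (ρ : h) → (η : ν) → h


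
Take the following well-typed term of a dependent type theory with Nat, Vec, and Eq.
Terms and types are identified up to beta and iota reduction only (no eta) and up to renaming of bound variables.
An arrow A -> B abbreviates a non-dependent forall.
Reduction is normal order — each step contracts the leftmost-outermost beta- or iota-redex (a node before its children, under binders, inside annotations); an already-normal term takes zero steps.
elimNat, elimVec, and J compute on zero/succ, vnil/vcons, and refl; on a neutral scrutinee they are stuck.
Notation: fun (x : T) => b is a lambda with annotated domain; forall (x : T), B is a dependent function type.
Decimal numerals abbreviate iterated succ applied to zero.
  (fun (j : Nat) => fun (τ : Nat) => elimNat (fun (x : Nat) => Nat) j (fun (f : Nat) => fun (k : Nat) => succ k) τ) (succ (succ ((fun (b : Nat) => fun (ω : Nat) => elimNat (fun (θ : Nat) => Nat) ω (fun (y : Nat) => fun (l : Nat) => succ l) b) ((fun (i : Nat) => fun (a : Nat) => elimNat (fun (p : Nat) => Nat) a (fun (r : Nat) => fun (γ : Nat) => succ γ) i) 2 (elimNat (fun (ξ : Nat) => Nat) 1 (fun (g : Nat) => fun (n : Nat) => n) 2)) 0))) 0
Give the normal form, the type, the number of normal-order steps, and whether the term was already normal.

normal form:
  5
inferred type:
  Nat
reduction steps (normal order): 31
already normal: no
first redex: a beta-redex


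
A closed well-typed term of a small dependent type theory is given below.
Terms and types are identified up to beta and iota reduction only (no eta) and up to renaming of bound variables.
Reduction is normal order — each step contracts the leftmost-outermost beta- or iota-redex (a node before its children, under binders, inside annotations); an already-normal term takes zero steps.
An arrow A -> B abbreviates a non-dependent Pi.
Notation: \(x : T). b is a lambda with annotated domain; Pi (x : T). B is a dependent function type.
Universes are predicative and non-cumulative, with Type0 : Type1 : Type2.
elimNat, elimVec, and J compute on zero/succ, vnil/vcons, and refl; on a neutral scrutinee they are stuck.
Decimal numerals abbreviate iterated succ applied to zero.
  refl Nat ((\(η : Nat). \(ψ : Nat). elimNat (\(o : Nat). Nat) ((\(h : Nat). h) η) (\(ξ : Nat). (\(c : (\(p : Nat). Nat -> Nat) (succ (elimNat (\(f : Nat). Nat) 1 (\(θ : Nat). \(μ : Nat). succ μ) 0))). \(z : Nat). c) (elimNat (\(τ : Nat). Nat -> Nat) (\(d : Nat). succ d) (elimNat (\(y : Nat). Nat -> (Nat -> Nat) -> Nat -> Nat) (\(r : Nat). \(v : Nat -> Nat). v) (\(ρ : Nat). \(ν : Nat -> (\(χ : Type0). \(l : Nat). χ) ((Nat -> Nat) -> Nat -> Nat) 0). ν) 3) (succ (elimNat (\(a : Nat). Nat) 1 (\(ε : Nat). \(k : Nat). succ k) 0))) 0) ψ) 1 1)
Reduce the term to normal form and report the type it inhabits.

normal form:
  refl Nat 2
inferred type:
  Eq Nat 2 2
observation: the term reaches its normal form after 37 normal-order steps.


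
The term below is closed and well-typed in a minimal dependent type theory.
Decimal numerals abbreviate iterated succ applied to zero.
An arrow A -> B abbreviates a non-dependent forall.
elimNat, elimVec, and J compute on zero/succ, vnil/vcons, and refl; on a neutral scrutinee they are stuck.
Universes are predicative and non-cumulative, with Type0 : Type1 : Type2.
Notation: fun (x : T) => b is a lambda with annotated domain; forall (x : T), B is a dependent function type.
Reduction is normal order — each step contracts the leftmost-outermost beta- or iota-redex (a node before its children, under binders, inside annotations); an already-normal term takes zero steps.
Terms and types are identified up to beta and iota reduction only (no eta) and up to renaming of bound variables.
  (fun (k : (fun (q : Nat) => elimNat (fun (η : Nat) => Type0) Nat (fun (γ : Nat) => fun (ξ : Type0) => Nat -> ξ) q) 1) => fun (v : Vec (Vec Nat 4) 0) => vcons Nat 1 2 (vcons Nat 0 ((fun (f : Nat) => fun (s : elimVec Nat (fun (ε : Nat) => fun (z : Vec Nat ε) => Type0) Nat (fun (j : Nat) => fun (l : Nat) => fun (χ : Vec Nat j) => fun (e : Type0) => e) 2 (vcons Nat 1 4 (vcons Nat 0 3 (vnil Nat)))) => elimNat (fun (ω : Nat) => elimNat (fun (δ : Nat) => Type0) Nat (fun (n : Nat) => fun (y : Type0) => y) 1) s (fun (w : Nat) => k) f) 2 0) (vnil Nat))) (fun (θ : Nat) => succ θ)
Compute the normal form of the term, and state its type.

resulting normal form:
  fun (k : Vec (Vec Nat 4) 0) => vcons Nat 1 2 (vcons Nat 0 2 (vnil Nat))
type:
  Vec (Vec Nat 4) 0 -> Vec Nat 2
observation: the first redex contracted is a beta-redex; the normal form is reached in 10 normal-order steps.


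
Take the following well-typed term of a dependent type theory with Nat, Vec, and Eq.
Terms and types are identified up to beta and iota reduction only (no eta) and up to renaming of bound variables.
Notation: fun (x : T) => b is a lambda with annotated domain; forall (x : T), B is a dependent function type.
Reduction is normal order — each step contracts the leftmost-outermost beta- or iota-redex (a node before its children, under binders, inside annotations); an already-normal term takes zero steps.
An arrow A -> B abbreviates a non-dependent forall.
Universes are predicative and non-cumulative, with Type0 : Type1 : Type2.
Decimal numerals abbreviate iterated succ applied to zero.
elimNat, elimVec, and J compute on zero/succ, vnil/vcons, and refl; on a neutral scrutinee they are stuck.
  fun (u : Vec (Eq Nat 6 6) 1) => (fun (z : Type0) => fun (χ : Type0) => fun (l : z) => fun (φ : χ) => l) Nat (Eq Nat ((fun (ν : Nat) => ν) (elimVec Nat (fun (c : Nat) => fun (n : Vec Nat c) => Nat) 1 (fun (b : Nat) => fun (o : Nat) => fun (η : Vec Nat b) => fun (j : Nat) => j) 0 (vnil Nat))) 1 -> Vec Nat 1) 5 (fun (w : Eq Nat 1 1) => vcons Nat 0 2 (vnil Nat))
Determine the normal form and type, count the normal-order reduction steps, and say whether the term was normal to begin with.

resulting normal form:
  fun (u : Vec (Eq Nat 6 6) 1) => 5
type:
  Vec (Eq Nat 6 6) 1 -> Nat
steps to reach normal form (normal order): 4
term was already normal: no
first redex: a beta-redex


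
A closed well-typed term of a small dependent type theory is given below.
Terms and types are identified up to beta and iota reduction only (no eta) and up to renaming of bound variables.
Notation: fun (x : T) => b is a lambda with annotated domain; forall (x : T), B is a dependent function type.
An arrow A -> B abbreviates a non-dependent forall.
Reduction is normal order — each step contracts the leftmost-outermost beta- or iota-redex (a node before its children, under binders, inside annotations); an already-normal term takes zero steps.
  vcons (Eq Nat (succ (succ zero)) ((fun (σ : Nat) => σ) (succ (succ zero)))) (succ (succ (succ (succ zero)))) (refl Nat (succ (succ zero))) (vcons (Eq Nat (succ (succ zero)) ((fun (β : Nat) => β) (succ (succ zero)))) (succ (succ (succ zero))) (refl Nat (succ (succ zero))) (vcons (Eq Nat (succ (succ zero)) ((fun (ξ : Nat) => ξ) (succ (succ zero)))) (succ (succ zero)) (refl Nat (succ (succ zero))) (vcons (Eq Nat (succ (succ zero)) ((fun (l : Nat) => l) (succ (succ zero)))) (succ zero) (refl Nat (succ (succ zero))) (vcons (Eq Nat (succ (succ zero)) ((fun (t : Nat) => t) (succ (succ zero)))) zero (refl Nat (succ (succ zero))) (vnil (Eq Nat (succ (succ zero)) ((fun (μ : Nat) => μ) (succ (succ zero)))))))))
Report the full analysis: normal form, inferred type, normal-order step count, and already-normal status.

resulting normal form:
  vcons (Eq Nat (succ (succ zero)) (succ (succ zero))) (succ (succ (succ (succ zero)))) (refl Nat (succ (succ zero))) (vcons (Eq Nat (succ (succ zero)) (succ (succ zero))) (succ (succ (succ zero))) (refl Nat (succ (succ zero))) (vcons (Eq Nat (succ (succ zero)) (succ (succ zero))) (succ (succ zero)) (refl Nat (succ (succ zero))) (vcons (Eq Nat (succ (succ zero)) (succ (succ zero))) (succ zero) (refl Nat (succ (succ zero))) (vcons (Eq Nat (succ (succ zero)) (succ (succ zero))) zero (refl Nat (succ (succ zero))) (vnil (Eq Nat (succ (succ zero)) (succ (succ zero))))))))
type:
  Vec (Eq Nat (succ (succ zero)) (succ (succ zero))) (succ (succ (succ (succ (succ zero)))))
steps to reach normal form (normal order): 6
started in normal form: no
first contracted redex: a beta-redex


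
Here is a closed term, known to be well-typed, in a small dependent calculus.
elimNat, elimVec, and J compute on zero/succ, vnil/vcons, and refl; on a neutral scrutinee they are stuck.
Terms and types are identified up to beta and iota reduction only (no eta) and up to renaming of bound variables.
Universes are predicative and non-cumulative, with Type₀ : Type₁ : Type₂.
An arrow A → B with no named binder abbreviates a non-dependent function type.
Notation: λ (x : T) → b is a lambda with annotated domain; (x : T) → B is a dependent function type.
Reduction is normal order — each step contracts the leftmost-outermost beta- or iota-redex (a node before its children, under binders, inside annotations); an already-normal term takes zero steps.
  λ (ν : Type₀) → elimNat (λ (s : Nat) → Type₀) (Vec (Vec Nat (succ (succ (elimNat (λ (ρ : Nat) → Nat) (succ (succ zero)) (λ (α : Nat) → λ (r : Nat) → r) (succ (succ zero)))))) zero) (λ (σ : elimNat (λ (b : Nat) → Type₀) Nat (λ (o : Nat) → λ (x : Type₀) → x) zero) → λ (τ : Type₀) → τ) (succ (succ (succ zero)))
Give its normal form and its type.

resulting normal form:
  λ (ν : Type₀) → Vec (Vec Nat (succ (succ (succ (succ zero))))) zero
inferred type:
  Type₀ → Type₀


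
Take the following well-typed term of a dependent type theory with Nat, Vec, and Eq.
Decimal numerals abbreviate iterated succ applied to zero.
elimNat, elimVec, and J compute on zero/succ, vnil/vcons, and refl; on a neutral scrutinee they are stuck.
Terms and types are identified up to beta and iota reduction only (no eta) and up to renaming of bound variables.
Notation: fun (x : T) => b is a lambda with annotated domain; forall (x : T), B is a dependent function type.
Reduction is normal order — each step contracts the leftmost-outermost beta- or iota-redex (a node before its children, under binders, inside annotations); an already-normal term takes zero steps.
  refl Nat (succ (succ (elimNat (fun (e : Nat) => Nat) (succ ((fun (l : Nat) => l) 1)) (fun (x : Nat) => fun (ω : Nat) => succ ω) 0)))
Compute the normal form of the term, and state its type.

normal form:
  refl Nat 4
inferred type:
  Eq Nat 4 4
observation: 2 normal-order steps separate the term from its normal form.


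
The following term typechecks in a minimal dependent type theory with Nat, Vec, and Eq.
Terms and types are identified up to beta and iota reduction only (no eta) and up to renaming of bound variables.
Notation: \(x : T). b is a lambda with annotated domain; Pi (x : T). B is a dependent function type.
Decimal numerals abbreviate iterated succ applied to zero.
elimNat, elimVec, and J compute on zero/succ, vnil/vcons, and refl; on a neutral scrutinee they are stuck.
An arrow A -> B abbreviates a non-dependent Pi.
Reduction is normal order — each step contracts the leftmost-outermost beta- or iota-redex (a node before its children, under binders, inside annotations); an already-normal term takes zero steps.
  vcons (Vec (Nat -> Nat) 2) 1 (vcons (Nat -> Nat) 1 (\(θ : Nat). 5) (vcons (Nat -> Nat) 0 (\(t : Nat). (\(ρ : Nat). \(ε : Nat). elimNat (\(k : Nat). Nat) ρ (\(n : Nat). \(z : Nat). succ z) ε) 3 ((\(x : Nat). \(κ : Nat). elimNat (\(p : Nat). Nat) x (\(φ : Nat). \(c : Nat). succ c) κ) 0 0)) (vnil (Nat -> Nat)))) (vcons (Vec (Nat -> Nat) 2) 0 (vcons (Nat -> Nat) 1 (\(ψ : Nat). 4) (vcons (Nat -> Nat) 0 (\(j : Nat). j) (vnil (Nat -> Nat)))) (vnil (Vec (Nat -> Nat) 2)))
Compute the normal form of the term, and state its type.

resulting normal form:
  vcons (Vec (Nat -> Nat) 2) 1 (vcons (Nat -> Nat) 1 (\(θ : Nat). 5) (vcons (Nat -> Nat) 0 (\(t : Nat). 3) (vnil (Nat -> Nat)))) (vcons (Vec (Nat -> Nat) 2) 0 (vcons (Nat -> Nat) 1 (\(ρ : Nat). 4) (vcons (Nat -> Nat) 0 (\(ε : Nat). ε) (vnil (Nat -> Nat)))) (vnil (Vec (Nat -> Nat) 2)))
the term's type:
  Vec (Vec (Nat -> Nat) 2) 2


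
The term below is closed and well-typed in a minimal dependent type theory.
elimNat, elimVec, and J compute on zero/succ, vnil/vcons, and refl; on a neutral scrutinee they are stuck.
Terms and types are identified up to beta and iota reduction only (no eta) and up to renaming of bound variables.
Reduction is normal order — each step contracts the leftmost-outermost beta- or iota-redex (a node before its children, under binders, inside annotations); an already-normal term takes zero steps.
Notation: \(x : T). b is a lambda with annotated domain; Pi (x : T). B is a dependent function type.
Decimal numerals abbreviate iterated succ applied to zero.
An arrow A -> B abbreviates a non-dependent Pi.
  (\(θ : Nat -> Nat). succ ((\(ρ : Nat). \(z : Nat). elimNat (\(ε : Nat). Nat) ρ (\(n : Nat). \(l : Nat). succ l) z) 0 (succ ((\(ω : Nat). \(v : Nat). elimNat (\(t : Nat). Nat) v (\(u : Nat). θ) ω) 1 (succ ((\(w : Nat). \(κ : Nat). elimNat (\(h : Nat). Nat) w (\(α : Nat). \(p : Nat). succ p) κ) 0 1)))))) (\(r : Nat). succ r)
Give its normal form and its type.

normal form:
  5
type:
  Nat


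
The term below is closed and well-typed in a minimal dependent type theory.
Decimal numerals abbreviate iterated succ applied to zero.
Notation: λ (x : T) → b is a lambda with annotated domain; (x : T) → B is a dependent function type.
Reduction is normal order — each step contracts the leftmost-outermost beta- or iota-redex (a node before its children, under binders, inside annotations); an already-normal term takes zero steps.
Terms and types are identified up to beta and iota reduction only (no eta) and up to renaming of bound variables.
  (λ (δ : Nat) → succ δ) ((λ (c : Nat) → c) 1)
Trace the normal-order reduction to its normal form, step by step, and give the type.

normal-order reduction:
  (λ (δ : Nat) → succ δ) ((λ (c : Nat) → c) 1)
  ~> succ ((λ (δ : Nat) → δ) 1)
  ~> 2
the term's type:
  Nat


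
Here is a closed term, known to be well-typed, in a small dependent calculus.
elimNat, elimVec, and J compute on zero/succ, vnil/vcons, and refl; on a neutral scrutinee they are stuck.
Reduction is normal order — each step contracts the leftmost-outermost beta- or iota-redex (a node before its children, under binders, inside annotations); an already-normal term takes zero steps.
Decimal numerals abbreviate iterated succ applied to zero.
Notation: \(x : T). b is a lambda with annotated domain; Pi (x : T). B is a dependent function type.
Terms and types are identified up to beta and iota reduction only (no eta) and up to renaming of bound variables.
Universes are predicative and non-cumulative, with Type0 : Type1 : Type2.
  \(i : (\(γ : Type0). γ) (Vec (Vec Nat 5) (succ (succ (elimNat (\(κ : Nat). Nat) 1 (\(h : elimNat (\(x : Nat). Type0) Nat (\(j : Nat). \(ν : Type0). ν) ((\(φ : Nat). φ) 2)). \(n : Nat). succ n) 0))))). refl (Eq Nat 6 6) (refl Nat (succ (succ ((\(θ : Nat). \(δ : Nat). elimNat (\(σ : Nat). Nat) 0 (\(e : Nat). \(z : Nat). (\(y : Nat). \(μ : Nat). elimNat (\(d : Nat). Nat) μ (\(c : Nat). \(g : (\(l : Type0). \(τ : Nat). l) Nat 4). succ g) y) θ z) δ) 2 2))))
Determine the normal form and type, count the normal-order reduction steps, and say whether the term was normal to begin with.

reduced normal form:
  \(i : Vec (Vec Nat 5) 3). refl (Eq Nat 6 6) (refl Nat 6)
the term's type:
  Pi (i : Vec (Vec Nat 5) 3). Eq (Eq Nat 6 6) (refl Nat 6) (refl Nat 6)
reduction steps (normal order): 29
already normal: no
first redex: a beta-redex


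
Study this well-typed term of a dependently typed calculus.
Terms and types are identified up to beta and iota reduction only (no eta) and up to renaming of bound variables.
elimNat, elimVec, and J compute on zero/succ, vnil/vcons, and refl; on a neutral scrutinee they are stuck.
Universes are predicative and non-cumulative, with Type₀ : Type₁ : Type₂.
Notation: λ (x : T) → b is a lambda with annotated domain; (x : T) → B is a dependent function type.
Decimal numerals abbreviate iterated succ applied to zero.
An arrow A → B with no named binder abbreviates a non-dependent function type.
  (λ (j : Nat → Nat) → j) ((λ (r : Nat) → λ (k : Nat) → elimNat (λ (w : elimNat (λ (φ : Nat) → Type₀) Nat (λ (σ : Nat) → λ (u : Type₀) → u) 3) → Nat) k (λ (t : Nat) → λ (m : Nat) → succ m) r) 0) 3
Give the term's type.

inferred type:
  Nat


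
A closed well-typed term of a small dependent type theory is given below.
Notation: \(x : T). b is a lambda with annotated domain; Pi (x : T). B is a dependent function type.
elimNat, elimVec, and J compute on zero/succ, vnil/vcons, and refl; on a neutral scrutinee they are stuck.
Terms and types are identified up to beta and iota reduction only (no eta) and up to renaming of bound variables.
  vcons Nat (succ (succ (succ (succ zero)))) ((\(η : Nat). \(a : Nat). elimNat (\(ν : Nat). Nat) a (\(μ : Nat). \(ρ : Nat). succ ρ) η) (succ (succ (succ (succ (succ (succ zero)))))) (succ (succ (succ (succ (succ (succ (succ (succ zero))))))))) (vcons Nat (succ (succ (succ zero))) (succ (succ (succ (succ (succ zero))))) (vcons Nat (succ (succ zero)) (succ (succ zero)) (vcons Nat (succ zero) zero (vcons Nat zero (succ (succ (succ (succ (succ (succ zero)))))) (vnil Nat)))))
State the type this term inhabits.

inferred type:
  Vec Nat (succ (succ (succ (succ (succ zero)))))


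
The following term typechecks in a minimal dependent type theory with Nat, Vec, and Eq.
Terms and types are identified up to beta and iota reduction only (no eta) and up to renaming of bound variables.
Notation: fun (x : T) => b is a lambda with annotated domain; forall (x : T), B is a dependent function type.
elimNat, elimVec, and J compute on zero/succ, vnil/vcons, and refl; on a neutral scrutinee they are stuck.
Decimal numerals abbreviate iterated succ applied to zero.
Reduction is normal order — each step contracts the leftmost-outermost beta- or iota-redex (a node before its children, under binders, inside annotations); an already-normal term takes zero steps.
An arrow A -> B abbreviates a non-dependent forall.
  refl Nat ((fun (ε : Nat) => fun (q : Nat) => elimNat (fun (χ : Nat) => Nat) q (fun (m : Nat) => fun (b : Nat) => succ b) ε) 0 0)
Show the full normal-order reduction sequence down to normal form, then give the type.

normal-order reduction:
  refl Nat ((fun (ε : Nat) => fun (q : Nat) => elimNat (fun (χ : Nat) => Nat) q (fun (m : Nat) => fun (b : Nat) => succ b) ε) 0 0)
  ~> refl Nat ((fun (ε : Nat) => elimNat (fun (q : Nat) => Nat) ε (fun (χ : Nat) => fun (m : Nat) => succ m) 0) 0)
  ~> refl Nat (elimNat (fun (ε : Nat) => Nat) 0 (fun (q : Nat) => fun (χ : Nat) => succ χ) 0)
  ~> refl Nat 0
the term's type:
  Eq Nat 0 0


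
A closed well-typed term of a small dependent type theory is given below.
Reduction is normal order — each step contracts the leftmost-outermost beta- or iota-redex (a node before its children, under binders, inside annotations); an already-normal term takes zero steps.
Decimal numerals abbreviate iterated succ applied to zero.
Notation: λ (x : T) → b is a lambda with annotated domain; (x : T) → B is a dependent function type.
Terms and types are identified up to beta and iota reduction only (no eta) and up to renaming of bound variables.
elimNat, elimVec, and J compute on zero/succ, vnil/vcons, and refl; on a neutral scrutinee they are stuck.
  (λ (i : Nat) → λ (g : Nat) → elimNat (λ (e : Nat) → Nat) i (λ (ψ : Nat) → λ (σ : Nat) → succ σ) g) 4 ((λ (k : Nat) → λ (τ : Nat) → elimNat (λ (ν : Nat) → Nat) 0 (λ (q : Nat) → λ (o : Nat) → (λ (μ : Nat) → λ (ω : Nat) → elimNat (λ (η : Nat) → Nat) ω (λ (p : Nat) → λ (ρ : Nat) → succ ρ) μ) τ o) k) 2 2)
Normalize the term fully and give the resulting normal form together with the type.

normal form:
  8
the term's type:
  Nat
observation: normalization takes exactly 42 steps under the normal-order strategy.


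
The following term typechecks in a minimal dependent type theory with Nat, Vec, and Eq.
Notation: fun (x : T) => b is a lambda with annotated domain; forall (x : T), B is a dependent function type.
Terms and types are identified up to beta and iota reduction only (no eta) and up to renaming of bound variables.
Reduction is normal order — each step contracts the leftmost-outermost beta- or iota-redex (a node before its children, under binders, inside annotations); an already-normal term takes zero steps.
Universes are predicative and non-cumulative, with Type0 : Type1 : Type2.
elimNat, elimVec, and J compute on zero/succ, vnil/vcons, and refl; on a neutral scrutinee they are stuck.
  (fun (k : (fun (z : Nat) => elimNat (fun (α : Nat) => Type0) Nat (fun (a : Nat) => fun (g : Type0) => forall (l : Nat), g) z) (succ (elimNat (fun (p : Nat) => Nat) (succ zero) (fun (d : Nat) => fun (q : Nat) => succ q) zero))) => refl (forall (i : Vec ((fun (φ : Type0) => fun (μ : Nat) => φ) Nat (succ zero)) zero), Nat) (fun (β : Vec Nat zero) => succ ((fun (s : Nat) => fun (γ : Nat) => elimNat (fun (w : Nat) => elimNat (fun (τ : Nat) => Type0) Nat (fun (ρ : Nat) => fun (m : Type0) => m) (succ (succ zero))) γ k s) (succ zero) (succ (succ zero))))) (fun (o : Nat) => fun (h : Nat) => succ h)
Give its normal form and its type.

normal form:
  refl (forall (k : Vec Nat zero), Nat) (fun (z : Vec Nat zero) => succ (succ (succ (succ zero))))
inferred type:
  Eq (forall (k : Vec Nat zero), Nat) (fun (z : Vec Nat zero) => succ (succ (succ (succ zero)))) (fun (α : Vec Nat zero) => succ (succ (succ (succ zero))))
observation: reduction starts at a beta-redex, and 9 normal-order steps reach the normal form.


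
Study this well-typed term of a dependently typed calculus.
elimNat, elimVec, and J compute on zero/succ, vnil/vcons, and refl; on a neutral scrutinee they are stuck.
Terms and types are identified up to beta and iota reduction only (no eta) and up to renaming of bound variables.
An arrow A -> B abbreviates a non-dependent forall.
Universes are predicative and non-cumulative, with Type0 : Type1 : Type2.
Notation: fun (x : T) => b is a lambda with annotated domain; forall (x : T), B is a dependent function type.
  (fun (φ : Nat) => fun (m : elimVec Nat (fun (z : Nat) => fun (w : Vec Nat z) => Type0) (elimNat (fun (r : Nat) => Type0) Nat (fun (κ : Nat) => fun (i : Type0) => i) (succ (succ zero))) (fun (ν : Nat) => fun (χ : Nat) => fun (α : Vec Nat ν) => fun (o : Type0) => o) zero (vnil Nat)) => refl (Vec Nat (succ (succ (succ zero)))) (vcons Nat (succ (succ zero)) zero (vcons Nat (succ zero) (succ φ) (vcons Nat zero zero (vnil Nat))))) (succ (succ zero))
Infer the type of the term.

inferred type:
  Nat -> Eq (Vec Nat (succ (succ (succ zero)))) (vcons Nat (succ (succ zero)) zero (vcons Nat (succ zero) (succ (succ (succ zero))) (vcons Nat zero zero (vnil Nat)))) (vcons Nat (succ (succ zero)) zero (vcons Nat (succ zero) (succ (succ (succ zero))) (vcons Nat zero zero (vnil Nat))))


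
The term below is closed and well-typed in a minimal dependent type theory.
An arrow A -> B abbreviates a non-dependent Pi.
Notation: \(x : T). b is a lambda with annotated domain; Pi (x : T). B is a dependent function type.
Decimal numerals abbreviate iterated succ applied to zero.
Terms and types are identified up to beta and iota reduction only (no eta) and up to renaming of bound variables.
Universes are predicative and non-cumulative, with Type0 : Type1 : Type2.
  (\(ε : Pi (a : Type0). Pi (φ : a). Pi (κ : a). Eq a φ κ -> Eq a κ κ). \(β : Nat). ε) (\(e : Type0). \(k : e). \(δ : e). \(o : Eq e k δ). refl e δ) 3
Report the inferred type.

type:
  Pi (ε : Type0). Pi (a : ε). Pi (φ : ε). Eq ε a φ -> Eq ε φ φ
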